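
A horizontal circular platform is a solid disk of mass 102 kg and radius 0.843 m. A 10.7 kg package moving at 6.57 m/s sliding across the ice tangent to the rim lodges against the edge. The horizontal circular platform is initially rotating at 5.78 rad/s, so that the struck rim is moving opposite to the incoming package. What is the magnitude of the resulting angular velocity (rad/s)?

|ω_f| ≈ 3.43 rad/s

About the central axle the impulsive forces during the collision are internal, so angular momentum about that axis is conserved.
I_p = ½(102)(0.843)² = 36.24 kg·m². Taking the sense of the package's angular momentum as positive, L_{package} = m v R = (10.7)(6.57)(0.843) = 59.26 kg·m²/s.
L_i = −I_p ω_p + m v R = −(36.24)(5.78) + 59.26 = -150.2 kg·m²/s.
After sticking, I_f = I_p + m R² = 36.24 + (10.7)(0.843)² = 43.85 kg·m².
ω_f = L_i / I_f = -150.2 / 43.85 = -3.426 rad/s.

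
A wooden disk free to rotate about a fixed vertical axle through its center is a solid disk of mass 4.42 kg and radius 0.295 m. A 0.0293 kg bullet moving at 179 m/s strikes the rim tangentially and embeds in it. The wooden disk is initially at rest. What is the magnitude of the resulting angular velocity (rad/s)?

About the axle the impulsive forces during the collision are internal, so angular momentum about that axis is conserved.
I_p = ½(4.42)(0.295)² = 0.1923 kg·m². Taking the sense of the bullet's angular momentum as positive, L_{bullet} = m v R = (0.0293)(179)(0.295) = 1.547 kg·m²/s.
L_i = 0 + 1.547 = 1.547 kg·m²/s.
After sticking, I_f = I_p + m R² = 0.1923 + (0.0293)(0.295)² = 0.1949 kg·m².
ω_f = L_i / I_f = 1.547 / 0.1949 = 7.939 rad/s.

|ω_f| ≈ 7.94 rad/s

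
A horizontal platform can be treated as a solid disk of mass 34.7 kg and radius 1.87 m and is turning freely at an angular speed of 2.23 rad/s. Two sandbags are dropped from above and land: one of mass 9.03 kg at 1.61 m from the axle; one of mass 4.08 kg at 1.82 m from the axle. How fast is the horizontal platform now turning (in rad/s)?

No external torque acts about the axle; L_before = L_after.
I_p = ½(34.7)(1.87)² = 60.67 kg·m².
Added inertia Σmr² = (9.03)(1.61)² + (4.08)(1.82)² = 36.92 kg·m²; I_f = 60.67 + 36.92 = 97.59 kg·m².
ω_f = I_p ω_i / I_f = (60.67)(2.23) / 97.59 = 1.386 rad/s.

ω_f ≈ 1.39 rad/s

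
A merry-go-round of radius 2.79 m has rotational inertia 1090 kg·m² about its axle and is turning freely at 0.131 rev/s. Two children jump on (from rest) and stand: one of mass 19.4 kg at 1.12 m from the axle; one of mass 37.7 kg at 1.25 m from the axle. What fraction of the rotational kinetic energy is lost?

fraction ≈ 0.0710

The added mass arrives with no angular momentum about the axle, and any external torque about the axle is negligible, so the system's angular momentum is conserved.
Added inertia Σmr² = (19.4)(1.12)² + (37.7)(1.25)² = 83.24 kg·m²; I_f = 1090 + 83.24 = 1173 kg·m².
ω_f = I_p ω_i / I_f = (1090)(0.131) / 1173 = 0.1217 rev/s.
KE_i = ½(1090)(0.8231 rad/s)² = 369.2 J; KE_f = ½(1173)(0.7647)² = 343.0 J.
Fraction lost = 0.07095.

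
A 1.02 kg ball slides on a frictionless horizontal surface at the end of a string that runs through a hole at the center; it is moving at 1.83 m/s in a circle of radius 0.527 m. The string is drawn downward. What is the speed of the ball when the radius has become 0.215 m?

v₂ ≈ 4.49 m/s

The only horizontal force on the mass is along the cord (radial), so it exerts no torque about the hole and angular momentum m v r is conserved.
v₂ = v₁ r₁ / r₂ = (1.83)(0.527) / (0.215) = 4.486 m/s.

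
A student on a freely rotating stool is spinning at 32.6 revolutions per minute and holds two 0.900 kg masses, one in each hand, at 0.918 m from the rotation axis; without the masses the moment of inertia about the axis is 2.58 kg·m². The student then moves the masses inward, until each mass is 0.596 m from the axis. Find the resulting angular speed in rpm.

ω₂ ≈ 41.5 rpm

Angular momentum about the spin axis is conserved since the torque about it is zero.
I₁ = 2.58 + 2(0.900)(0.918)² = 4.097 kg·m²; I₂ = 2.58 + 2(0.900)(0.596)² = 3.219 kg·m².
ω₂ = I₁ω₁ / I₂ = (4.097)(32.6 rpm) / (3.219) = 41.49 rpm.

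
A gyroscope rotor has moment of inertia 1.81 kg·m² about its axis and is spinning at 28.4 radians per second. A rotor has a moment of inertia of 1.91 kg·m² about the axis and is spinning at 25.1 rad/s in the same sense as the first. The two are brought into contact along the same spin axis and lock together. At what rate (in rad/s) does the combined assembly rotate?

|ω_f| ≈ 26.7 rad/s

No external torque acts about the common axis, so total angular momentum is conserved.
Taking A's sense as positive: L = (1.810)(28.4) + (1.910)(25.1) = 99.34 kg·m²·rad/s.
Combined I = 1.810 + 1.910 = 3.720 kg·m².
ω_f = L / I = 99.34 / 3.720 = 26.71 rad/s.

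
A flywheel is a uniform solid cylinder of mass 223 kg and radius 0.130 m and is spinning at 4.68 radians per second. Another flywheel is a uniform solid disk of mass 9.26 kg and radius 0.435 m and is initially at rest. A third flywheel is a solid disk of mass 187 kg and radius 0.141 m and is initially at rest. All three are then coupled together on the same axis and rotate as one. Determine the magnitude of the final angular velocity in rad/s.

The coupling torques are internal; angular momentum about the shared axis is conserved.
Moments of inertia: I_A = ½(223)(0.130)² = 1.884 kg·m²; I_B = ½(9.26)(0.435)² = 0.8761 kg·m²; I_C = ½(187)(0.141)² = 1.859 kg·m².
Taking A's sense as positive: L = (1.884)(4.68) = 8.819 kg·m²·rad/s.
Combined I = 1.884 + 0.8761 + 1.859 = 4.619 kg·m².
ω_f = L / I = 8.819 / 4.619 = 1.909 rad/s.

|ω_f| ≈ 1.91 rad/s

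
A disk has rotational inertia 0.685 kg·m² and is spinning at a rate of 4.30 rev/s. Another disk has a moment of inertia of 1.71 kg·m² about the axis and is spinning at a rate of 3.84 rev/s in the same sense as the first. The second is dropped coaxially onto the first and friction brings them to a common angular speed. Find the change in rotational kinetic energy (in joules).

ΔKE ≈ -2.04 J

No external torque acts about the common axis, so total angular momentum is conserved.
Taking A's sense as positive: L = (0.6850)(4.30) + (1.710)(3.84) = 9.512 kg·m²·rev/s.
Combined I = 0.6850 + 1.710 = 2.395 kg·m².
ω_f = L / I = 9.512 / 2.395 = 3.972 rev/s.
KE_i = ½ΣIω² = 747.7 J; KE_f = ½(2.395)(24.95)² = 745.7 J.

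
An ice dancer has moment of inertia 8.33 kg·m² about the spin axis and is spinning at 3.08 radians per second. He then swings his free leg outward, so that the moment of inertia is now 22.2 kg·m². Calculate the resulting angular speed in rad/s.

ω₂ ≈ 1.16 rad/s

No external torque acts about the spin axis, so angular momentum is conserved.
ω₂ = I₁ω₁ / I₂ = (8.330)(3.08 rad/s) / (22.20) = 1.156 rad/s.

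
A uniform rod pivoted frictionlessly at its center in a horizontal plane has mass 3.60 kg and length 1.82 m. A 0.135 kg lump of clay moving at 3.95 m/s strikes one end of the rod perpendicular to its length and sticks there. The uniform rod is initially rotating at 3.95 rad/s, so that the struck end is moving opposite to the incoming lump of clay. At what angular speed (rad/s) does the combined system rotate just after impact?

|ω_f| ≈ 3.11 rad/s

The axle reaction passes through the pivot and exerts no torque about it; angular momentum about the pivot is conserved through the impact.
I_p = (1/12)(3.60)(1.82)² = 0.9937 kg·m². Taking the sense of the lump of clay's angular momentum as positive, L_{lump} = m v R = (0.135)(3.95)(1.82/2) = 0.4853 kg·m²/s.
L_i = −I_p ω_p + m v R = −(0.9937)(3.95) + 0.4853 = -3.440 kg·m²/s.
After sticking, I_f = I_p + m R² = 0.9937 + (0.135)(1.82/2)² = 1.106 kg·m².
ω_f = L_i / I_f = -3.440 / 1.106 = -3.112 rad/s.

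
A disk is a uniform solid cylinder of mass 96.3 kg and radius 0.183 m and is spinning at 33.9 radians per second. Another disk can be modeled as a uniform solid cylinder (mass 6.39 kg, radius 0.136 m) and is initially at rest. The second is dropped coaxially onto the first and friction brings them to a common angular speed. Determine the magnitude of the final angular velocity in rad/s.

The coupling torques are internal; angular momentum about the shared axis is conserved.
Moments of inertia: I_A = ½(96.3)(0.183)² = 1.612 kg·m²; I_B = ½(6.39)(0.136)² = 0.05909 kg·m².
Taking A's sense as positive: L = (1.612)(33.9) = 54.66 kg·m²·rad/s.
Combined I = 1.612 + 0.05909 = 1.672 kg·m².
ω_f = L / I = 54.66 / 1.672 = 32.70 rad/s.

|ω_f| ≈ 32.7 rad/s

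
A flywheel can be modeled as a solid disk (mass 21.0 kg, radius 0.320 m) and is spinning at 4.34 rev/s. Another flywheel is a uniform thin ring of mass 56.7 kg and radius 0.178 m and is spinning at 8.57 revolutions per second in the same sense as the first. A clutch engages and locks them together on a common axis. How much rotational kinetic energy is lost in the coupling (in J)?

The coupling torques are internal; angular momentum about the shared axis is conserved.
Moments of inertia: I_A = ½(21.0)(0.320)² = 1.075 kg·m²; I_B = (56.7)(0.178)² = 1.796 kg·m².
Taking A's sense as positive: L = (1.075)(4.34) + (1.796)(8.57) = 20.06 kg·m²·rev/s.
Combined I = 1.075 + 1.796 = 2.872 kg·m².
ω_f = L / I = 20.06 / 2.872 = 6.986 rev/s.
KE_i = ½ΣIω² = 3004 J; KE_f = ½(2.872)(43.90)² = 2767 J.

ΔKE lost ≈ 238 J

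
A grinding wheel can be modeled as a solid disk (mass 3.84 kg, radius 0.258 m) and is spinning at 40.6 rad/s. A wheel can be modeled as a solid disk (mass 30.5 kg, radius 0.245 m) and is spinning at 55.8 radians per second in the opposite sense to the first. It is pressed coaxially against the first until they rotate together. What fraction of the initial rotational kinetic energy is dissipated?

fraction ≈ 0.340

No external torque acts about the common axis, so total angular momentum is conserved.
Moments of inertia: I_A = ½(3.84)(0.258)² = 0.1278 kg·m²; I_B = ½(30.5)(0.245)² = 0.9154 kg·m².
Taking A's sense as positive: L = (0.1278)(40.6) − (0.9154)(55.8) = -45.89 kg·m²·rad/s.
Combined I = 0.1278 + 0.9154 = 1.043 kg·m².
ω_f = L / I = -45.89 / 1.043 = -43.99 rad/s.
KE_i = ½ΣIω² = 1530 J; KE_f = ½(1.043)(43.99)² = 1009 J.
Fraction dissipated = (KE_i − KE_f)/KE_i = 0.3405.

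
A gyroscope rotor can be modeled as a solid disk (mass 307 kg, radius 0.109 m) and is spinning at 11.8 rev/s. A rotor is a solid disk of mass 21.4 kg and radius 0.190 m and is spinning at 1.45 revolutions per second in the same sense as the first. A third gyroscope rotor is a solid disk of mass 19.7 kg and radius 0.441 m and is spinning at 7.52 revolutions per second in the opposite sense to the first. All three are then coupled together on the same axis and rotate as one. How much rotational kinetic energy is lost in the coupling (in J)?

ΔKE lost ≈ 6890 J

The coupling torques are internal; angular momentum about the shared axis is conserved.
Moments of inertia: I_A = ½(307)(0.109)² = 1.824 kg·m²; I_B = ½(21.4)(0.190)² = 0.3863 kg·m²; I_C = ½(19.7)(0.441)² = 1.916 kg·m².
Taking A's sense as positive: L = (1.824)(11.8) + (0.3863)(1.45) − (1.916)(7.52) = 7.675 kg·m²·rev/s.
Combined I = 1.824 + 0.3863 + 1.916 = 4.126 kg·m².
ω_f = L / I = 7.675 / 4.126 = 1.860 rev/s.
KE_i = ½ΣIω² = 7167 J; KE_f = ½(4.126)(11.69)² = 281.8 J.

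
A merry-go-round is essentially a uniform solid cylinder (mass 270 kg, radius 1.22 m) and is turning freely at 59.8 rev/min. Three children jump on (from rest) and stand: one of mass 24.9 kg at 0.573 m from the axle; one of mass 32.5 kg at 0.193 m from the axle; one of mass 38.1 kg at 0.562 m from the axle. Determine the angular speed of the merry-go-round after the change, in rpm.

The added mass arrives with no angular momentum about the axle, and any external torque about the axle is negligible, so the system's angular momentum is conserved.
I_p = ½(270)(1.22)² = 200.9 kg·m².
Added inertia Σmr² = (24.9)(0.573)² + (32.5)(0.193)² + (38.1)(0.562)² = 21.42 kg·m²; I_f = 200.9 + 21.42 = 222.4 kg·m².
ω_f = I_p ω_i / I_f = (200.9)(59.8) / 222.4 = 54.04 rpm.

ω_f ≈ 54.0 rpm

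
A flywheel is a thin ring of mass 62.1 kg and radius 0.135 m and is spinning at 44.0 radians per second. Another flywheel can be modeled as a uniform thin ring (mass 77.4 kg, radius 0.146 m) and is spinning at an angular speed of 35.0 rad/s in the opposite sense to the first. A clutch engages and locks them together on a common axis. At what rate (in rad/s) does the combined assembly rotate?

|ω_f| ≈ 2.86 rad/s

No external torque acts about the common axis, so total angular momentum is conserved.
Moments of inertia: I_A = (62.1)(0.135)² = 1.132 kg·m²; I_B = (77.4)(0.146)² = 1.650 kg·m².
Taking A's sense as positive: L = (1.132)(44.0) − (1.650)(35.0) = -7.947 kg·m²·rad/s.
Combined I = 1.132 + 1.650 = 2.782 kg·m².
ω_f = L / I = -7.947 / 2.782 = -2.857 rad/s.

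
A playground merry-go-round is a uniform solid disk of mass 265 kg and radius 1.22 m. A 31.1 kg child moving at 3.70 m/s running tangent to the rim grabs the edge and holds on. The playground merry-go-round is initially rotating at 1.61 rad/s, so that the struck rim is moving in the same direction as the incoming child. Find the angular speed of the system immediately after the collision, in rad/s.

The axle reaction passes through the axle and exerts no torque about it; angular momentum about the axle is conserved through the impact.
I_p = ½(265)(1.22)² = 197.2 kg·m². Taking the sense of the child's angular momentum as positive, L_{child} = m v R = (31.1)(3.70)(1.22) = 140.4 kg·m²/s.
L_i = +I_p ω_p + m v R = +(197.2)(1.61) + 140.4 = 457.9 kg·m²/s.
After sticking, I_f = I_p + m R² = 197.2 + (31.1)(1.22)² = 243.5 kg·m².
ω_f = L_i / I_f = 457.9 / 243.5 = 1.880 rad/s.

|ω_f| ≈ 1.88 rad/s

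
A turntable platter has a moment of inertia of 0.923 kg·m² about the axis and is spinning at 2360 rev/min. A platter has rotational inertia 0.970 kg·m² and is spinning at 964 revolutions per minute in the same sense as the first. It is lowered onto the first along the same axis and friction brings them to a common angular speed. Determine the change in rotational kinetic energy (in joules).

The coupling torques are internal; angular momentum about the shared axis is conserved.
Taking A's sense as positive: L = (0.9230)(2360) + (0.9700)(964) = 3113 kg·m²·rpm.
Combined I = 0.9230 + 0.9700 = 1.893 kg·m².
ω_f = L / I = 3113 / 1.893 = 1645 rpm.
KE_i = ½ΣIω² = 33130 J; KE_f = ½(1.893)(172.2)² = 28080 J.

ΔKE ≈ -5050 J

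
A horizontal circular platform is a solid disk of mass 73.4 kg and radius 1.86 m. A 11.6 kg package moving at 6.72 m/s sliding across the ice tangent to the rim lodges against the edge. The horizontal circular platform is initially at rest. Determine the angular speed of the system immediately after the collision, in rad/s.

|ω_f| ≈ 0.868 rad/s

The axle reaction passes through the central axle and exerts no torque about it; angular momentum about the central axle is conserved through the impact.
I_p = ½(73.4)(1.86)² = 127.0 kg·m². Taking the sense of the package's angular momentum as positive, L_{package} = m v R = (11.6)(6.72)(1.86) = 145.0 kg·m²/s.
L_i = 0 + 145.0 = 145.0 kg·m²/s.
After sticking, I_f = I_p + m R² = 127.0 + (11.6)(1.86)² = 167.1 kg·m².
ω_f = L_i / I_f = 145.0 / 167.1 = 0.8677 rad/s.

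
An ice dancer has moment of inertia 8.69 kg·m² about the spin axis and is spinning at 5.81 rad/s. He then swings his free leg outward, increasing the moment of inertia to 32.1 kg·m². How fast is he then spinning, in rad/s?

No external torque acts about the spin axis, so angular momentum is conserved.
ω₂ = I₁ω₁ / I₂ = (8.690)(5.81 rad/s) / (32.10) = 1.573 rad/s.

ω₂ ≈ 1.57 rad/s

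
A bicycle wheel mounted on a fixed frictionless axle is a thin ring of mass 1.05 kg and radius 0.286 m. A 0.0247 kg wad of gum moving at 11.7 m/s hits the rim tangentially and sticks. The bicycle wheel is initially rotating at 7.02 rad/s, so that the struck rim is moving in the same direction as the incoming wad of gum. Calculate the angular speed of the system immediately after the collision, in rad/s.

About the axle the impulsive forces during the collision are internal, so angular momentum about that axis is conserved.
I_p = (1.05)(0.286)² = 0.08589 kg·m². Taking the sense of the wad of gum's angular momentum as positive, L_{wad} = m v R = (0.0247)(11.7)(0.286) = 0.08265 kg·m²/s.
L_i = +I_p ω_p + m v R = +(0.08589)(7.02) + 0.08265 = 0.6856 kg·m²/s.
After sticking, I_f = I_p + m R² = 0.08589 + (0.0247)(0.286)² = 0.08791 kg·m².
ω_f = L_i / I_f = 0.6856 / 0.08791 = 7.799 rad/s.

|ω_f| ≈ 7.80 rad/s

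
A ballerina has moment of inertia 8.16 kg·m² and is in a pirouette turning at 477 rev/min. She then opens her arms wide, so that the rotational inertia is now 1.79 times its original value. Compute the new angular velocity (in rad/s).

With no external torque about the axis, L is conserved: I₁ω₁ = I₂ω₂.
I₂ = 1.79 × 8.16 = 14.61 kg·m².
ω₂ = I₁ω₁ / I₂ = (8.160)(477 rpm) / (14.61) = 266.5 rpm = 27.91 rad/s.

ω₂ ≈ 27.9 rad/s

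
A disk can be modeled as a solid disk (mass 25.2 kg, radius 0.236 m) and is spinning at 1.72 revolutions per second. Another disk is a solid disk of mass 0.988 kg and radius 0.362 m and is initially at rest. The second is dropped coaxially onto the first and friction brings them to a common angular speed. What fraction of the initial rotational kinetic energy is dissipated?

fraction ≈ 0.0845

No external torque acts about the common axis, so total angular momentum is conserved.
Moments of inertia: I_A = ½(25.2)(0.236)² = 0.7018 kg·m²; I_B = ½(0.988)(0.362)² = 0.06474 kg·m².
Taking A's sense as positive: L = (0.7018)(1.72) = 1.207 kg·m²·rev/s.
Combined I = 0.7018 + 0.06474 = 0.7665 kg·m².
ω_f = L / I = 1.207 / 0.7665 = 1.575 rev/s.
KE_i = ½ΣIω² = 40.98 J; KE_f = ½(0.7665)(9.894)² = 37.52 J.
Fraction dissipated = (KE_i − KE_f)/KE_i = 0.08446.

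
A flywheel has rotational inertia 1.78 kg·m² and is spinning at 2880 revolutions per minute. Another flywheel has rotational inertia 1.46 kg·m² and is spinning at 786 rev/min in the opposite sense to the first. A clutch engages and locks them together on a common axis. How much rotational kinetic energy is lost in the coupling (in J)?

The coupling torques are internal; angular momentum about the shared axis is conserved.
Taking A's sense as positive: L = (1.780)(2880) − (1.460)(786) = 3979 kg·m²·rpm.
Combined I = 1.780 + 1.460 = 3.240 kg·m².
ω_f = L / I = 3979 / 3.240 = 1228 rpm.
KE_i = ½ΣIω² = 85900 J; KE_f = ½(3.240)(128.6)² = 26790 J.

ΔKE lost ≈ 59100 J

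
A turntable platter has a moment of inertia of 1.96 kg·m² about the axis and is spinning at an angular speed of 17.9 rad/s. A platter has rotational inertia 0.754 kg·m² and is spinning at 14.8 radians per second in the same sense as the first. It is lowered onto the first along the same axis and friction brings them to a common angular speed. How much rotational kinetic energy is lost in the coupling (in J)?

The coupling torques are internal; angular momentum about the shared axis is conserved.
Taking A's sense as positive: L = (1.960)(17.9) + (0.7540)(14.8) = 46.24 kg·m²·rad/s.
Combined I = 1.960 + 0.7540 = 2.714 kg·m².
ω_f = L / I = 46.24 / 2.714 = 17.04 rad/s.
KE_i = ½ΣIω² = 396.6 J; KE_f = ½(2.714)(17.04)² = 394.0 J.

ΔKE lost ≈ 2.62 J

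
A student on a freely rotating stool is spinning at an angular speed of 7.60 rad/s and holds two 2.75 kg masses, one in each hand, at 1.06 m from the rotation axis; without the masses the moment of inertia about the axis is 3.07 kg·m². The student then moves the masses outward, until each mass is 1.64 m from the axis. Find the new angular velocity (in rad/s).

ω₂ ≈ 3.94 rad/s

With no external torque about the axis, L is conserved: I₁ω₁ = I₂ω₂.
I₁ = 3.07 + 2(2.75)(1.06)² = 9.250 kg·m²; I₂ = 3.07 + 2(2.75)(1.64)² = 17.86 kg·m².
ω₂ = I₁ω₁ / I₂ = (9.250)(7.60 rad/s) / (17.86) = 3.935 rad/s.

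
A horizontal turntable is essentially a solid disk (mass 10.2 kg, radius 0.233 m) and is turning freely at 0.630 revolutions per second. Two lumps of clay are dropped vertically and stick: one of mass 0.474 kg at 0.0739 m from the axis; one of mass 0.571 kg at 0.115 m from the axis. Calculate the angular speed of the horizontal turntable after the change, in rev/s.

No external torque acts about the axis; L_before = L_after.
I_p = ½(10.2)(0.233)² = 0.2769 kg·m².
Added inertia Σmr² = (0.474)(0.0739)² + (0.571)(0.115)² = 0.01014 kg·m²; I_f = 0.2769 + 0.01014 = 0.2870 kg·m².
ω_f = I_p ω_i / I_f = (0.2769)(0.630) / 0.2870 = 0.6077 rev/s.

ω_f ≈ 0.608 rev/s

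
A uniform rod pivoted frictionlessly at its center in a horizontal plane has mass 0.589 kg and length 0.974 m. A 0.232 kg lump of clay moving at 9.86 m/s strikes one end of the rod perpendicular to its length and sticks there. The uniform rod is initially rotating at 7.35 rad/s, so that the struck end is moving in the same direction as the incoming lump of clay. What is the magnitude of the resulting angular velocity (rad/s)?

About the pivot the impulsive forces during the collision are internal, so angular momentum about that axis is conserved.
I_p = (1/12)(0.589)(0.974)² = 0.04656 kg·m². Taking the sense of the lump of clay's angular momentum as positive, L_{lump} = m v R = (0.232)(9.86)(0.974/2) = 1.114 kg·m²/s.
L_i = +I_p ω_p + m v R = +(0.04656)(7.35) + 1.114 = 1.456 kg·m²/s.
After sticking, I_f = I_p + m R² = 0.04656 + (0.232)(0.974/2)² = 0.1016 kg·m².
ω_f = L_i / I_f = 1.456 / 0.1016 = 14.34 rad/s.

|ω_f| ≈ 14.3 rad/s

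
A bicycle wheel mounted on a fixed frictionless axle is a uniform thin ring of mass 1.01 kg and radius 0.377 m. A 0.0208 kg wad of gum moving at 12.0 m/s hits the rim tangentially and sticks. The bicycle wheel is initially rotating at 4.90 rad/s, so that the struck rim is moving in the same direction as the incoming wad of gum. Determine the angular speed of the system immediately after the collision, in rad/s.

The axle reaction passes through the axle and exerts no torque about it; angular momentum about the axle is conserved through the impact.
I_p = (1.01)(0.377)² = 0.1436 kg·m². Taking the sense of the wad of gum's angular momentum as positive, L_{wad} = m v R = (0.0208)(12.0)(0.377) = 0.09410 kg·m²/s.
L_i = +I_p ω_p + m v R = +(0.1436)(4.90) + 0.09410 = 0.7975 kg·m²/s.
After sticking, I_f = I_p + m R² = 0.1436 + (0.0208)(0.377)² = 0.1465 kg·m².
ω_f = L_i / I_f = 0.7975 / 0.1465 = 5.443 rad/s.

|ω_f| ≈ 5.44 rad/s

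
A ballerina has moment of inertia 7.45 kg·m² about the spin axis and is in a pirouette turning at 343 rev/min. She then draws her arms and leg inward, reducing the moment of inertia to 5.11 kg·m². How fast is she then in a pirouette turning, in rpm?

Angular momentum about the spin axis is conserved since the torque about it is zero.
ω₂ = I₁ω₁ / I₂ = (7.450)(343 rpm) / (5.110) = 500.1 rpm.

ω₂ ≈ 500 rpm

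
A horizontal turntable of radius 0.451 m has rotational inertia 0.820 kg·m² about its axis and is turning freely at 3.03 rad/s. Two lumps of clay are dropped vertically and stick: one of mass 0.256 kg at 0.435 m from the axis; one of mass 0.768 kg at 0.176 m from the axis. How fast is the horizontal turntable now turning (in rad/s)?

The added mass arrives with no angular momentum about the axis, and any external torque about the axis is negligible, so the system's angular momentum is conserved.
Added inertia Σmr² = (0.256)(0.435)² + (0.768)(0.176)² = 0.07223 kg·m²; I_f = 0.8200 + 0.07223 = 0.8922 kg·m².
ω_f = I_p ω_i / I_f = (0.8200)(3.03) / 0.8922 = 2.785 rad/s.

ω_f ≈ 2.78 rad/s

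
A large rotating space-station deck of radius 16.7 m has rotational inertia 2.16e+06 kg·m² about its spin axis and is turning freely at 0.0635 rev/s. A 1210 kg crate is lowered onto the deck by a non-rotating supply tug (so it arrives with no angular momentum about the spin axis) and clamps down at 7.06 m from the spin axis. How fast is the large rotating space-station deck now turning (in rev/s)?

ω_f ≈ 0.0618 rev/s

No external torque acts about the spin axis; L_before = L_after.
Added inertia Σmr² = (1210)(7.06)² = 60310 kg·m²; I_f = 2.160e+06 + 60310 = 2.220e+06 kg·m².
ω_f = I_p ω_i / I_f = (2.160e+06)(0.0635) / 2.220e+06 = 0.06178 rev/s.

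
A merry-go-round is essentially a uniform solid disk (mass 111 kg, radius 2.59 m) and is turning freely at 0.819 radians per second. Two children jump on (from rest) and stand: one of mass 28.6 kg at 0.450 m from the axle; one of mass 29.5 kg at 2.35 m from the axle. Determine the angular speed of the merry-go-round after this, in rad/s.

ω_f ≈ 0.564 rad/s

The added mass arrives with no angular momentum about the axle, and any external torque about the axle is negligible, so the system's angular momentum is conserved.
I_p = ½(111)(2.59)² = 372.3 kg·m².
Added inertia Σmr² = (28.6)(0.450)² + (29.5)(2.35)² = 168.7 kg·m²; I_f = 372.3 + 168.7 = 541.0 kg·m².
ω_f = I_p ω_i / I_f = (372.3)(0.819) / 541.0 = 0.5636 rad/s.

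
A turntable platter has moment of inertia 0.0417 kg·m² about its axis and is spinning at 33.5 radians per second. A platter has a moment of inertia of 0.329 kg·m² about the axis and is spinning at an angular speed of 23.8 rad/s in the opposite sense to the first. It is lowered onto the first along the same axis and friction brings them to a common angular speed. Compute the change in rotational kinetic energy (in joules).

The coupling torques are internal; angular momentum about the shared axis is conserved.
Taking A's sense as positive: L = (0.04170)(33.5) − (0.3290)(23.8) = -6.433 kg·m²·rad/s.
Combined I = 0.04170 + 0.3290 = 0.3707 kg·m².
ω_f = L / I = -6.433 / 0.3707 = -17.35 rad/s.
KE_i = ½ΣIω² = 116.6 J; KE_f = ½(0.3707)(17.35)² = 55.82 J.

ΔKE ≈ -60.8 J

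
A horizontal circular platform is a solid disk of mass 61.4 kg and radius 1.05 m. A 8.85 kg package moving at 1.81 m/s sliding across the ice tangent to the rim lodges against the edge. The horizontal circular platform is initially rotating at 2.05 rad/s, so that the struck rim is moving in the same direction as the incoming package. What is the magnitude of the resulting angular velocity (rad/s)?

|ω_f| ≈ 1.98 rad/s

About the central axle the impulsive forces during the collision are internal, so angular momentum about that axis is conserved.
I_p = ½(61.4)(1.05)² = 33.85 kg·m². Taking the sense of the package's angular momentum as positive, L_{package} = m v R = (8.85)(1.81)(1.05) = 16.82 kg·m²/s.
L_i = +I_p ω_p + m v R = +(33.85)(2.05) + 16.82 = 86.21 kg·m²/s.
After sticking, I_f = I_p + m R² = 33.85 + (8.85)(1.05)² = 43.60 kg·m².
ω_f = L_i / I_f = 86.21 / 43.60 = 1.977 rad/s.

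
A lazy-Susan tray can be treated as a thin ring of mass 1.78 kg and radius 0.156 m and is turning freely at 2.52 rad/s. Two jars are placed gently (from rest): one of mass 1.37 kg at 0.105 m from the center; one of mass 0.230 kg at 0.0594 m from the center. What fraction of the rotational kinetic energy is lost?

The added mass arrives with no angular momentum about the center, and any external torque about the center is negligible, so the system's angular momentum is conserved.
I_p = (1.78)(0.156)² = 0.04332 kg·m².
Added inertia Σmr² = (1.37)(0.105)² + (0.230)(0.0594)² = 0.01592 kg·m²; I_f = 0.04332 + 0.01592 = 0.05923 kg·m².
ω_f = I_p ω_i / I_f = (0.04332)(2.52) / 0.05923 = 1.843 rad/s.
KE_i = ½(0.04332)(2.520 rad/s)² = 0.1375 J; KE_f = ½(0.05923)(1.843)² = 0.1006 J.
Fraction lost = 0.2687.

fraction ≈ 0.269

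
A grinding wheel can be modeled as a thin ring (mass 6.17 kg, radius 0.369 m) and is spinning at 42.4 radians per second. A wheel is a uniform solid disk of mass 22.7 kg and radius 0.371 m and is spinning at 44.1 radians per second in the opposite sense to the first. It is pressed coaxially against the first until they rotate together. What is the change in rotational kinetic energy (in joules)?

ΔKE ≈ -2040 J

No external torque acts about the common axis, so total angular momentum is conserved.
Moments of inertia: I_A = (6.17)(0.369)² = 0.8401 kg·m²; I_B = ½(22.7)(0.371)² = 1.562 kg·m².
Taking A's sense as positive: L = (0.8401)(42.4) − (1.562)(44.1) = -33.27 kg·m²·rad/s.
Combined I = 0.8401 + 1.562 = 2.402 kg·m².
ω_f = L / I = -33.27 / 2.402 = -13.85 rad/s.
KE_i = ½ΣIω² = 2274 J; KE_f = ½(2.402)(13.85)² = 230.4 J.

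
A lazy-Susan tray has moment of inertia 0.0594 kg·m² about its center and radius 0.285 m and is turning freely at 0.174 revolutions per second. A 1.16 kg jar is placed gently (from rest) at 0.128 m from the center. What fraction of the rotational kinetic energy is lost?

fraction ≈ 0.242

No external torque acts about the center; L_before = L_after.
Added inertia Σmr² = (1.16)(0.128)² = 0.01901 kg·m²; I_f = 0.05940 + 0.01901 = 0.07841 kg·m².
ω_f = I_p ω_i / I_f = (0.05940)(0.174) / 0.07841 = 0.1318 rev/s.
KE_i = ½(0.05940)(1.093 rad/s)² = 0.03550 J; KE_f = ½(0.07841)(0.8283)² = 0.02689 J.
Fraction lost = 0.2424.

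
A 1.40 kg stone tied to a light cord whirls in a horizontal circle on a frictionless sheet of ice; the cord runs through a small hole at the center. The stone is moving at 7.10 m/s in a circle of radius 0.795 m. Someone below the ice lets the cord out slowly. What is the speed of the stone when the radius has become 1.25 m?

v₂ ≈ 4.52 m/s

Central (radial) force ⇒ zero torque about the center ⇒ m v r is constant.
v₂ = v₁ r₁ / r₂ = (7.10)(0.795) / (1.25) = 4.516 m/s.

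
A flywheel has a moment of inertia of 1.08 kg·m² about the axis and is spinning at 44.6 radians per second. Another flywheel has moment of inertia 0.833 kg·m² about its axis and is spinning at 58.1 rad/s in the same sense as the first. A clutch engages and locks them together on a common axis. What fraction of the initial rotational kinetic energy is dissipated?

No external torque acts about the common axis, so total angular momentum is conserved.
Taking A's sense as positive: L = (1.080)(44.6) + (0.8330)(58.1) = 96.57 kg·m²·rad/s.
Combined I = 1.080 + 0.8330 = 1.913 kg·m².
ω_f = L / I = 96.57 / 1.913 = 50.48 rad/s.
KE_i = ½ΣIω² = 2480 J; KE_f = ½(1.913)(50.48)² = 2437 J.
Fraction dissipated = (KE_i − KE_f)/KE_i = 0.01728.

fraction ≈ 0.0173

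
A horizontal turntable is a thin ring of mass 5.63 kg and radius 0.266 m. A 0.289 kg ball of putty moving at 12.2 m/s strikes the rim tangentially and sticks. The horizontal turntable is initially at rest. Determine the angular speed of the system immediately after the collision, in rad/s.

|ω_f| ≈ 2.24 rad/s

About the axle the impulsive forces during the collision are internal, so angular momentum about that axis is conserved.
I_p = (5.63)(0.266)² = 0.3984 kg·m². Taking the sense of the ball of putty's angular momentum as positive, L_{ball} = m v R = (0.289)(12.2)(0.266) = 0.9379 kg·m²/s.
L_i = 0 + 0.9379 = 0.9379 kg·m²/s.
After sticking, I_f = I_p + m R² = 0.3984 + (0.289)(0.266)² = 0.4188 kg·m².
ω_f = L_i / I_f = 0.9379 / 0.4188 = 2.239 rad/s.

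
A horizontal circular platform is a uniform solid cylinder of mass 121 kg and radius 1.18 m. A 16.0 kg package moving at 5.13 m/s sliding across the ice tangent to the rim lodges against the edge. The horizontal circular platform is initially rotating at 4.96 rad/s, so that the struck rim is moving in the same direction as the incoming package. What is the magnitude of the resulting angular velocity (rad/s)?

|ω_f| ≈ 4.83 rad/s

The axle reaction passes through the central axle and exerts no torque about it; angular momentum about the central axle is conserved through the impact.
I_p = ½(121)(1.18)² = 84.24 kg·m². Taking the sense of the package's angular momentum as positive, L_{package} = m v R = (16.0)(5.13)(1.18) = 96.85 kg·m²/s.
L_i = +I_p ω_p + m v R = +(84.24)(4.96) + 96.85 = 514.7 kg·m²/s.
After sticking, I_f = I_p + m R² = 84.24 + (16.0)(1.18)² = 106.5 kg·m².
ω_f = L_i / I_f = 514.7 / 106.5 = 4.832 rad/s.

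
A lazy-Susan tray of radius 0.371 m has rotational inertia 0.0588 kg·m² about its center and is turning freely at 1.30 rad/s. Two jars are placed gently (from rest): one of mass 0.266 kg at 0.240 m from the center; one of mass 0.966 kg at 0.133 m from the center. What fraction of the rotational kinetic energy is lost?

No external torque acts about the center; L_before = L_after.
Added inertia Σmr² = (0.266)(0.240)² + (0.966)(0.133)² = 0.03241 kg·m²; I_f = 0.05880 + 0.03241 = 0.09121 kg·m².
ω_f = I_p ω_i / I_f = (0.05880)(1.30) / 0.09121 = 0.8381 rad/s.
KE_i = ½(0.05880)(1.300 rad/s)² = 0.04969 J; KE_f = ½(0.09121)(0.8381)² = 0.03203 J.
Fraction lost = 0.3553.

fraction ≈ 0.355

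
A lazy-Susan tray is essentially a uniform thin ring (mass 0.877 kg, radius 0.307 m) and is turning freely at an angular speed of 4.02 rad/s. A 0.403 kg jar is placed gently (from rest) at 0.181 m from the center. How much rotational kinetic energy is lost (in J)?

The added mass arrives with no angular momentum about the center, and any external torque about the center is negligible, so the system's angular momentum is conserved.
I_p = (0.877)(0.307)² = 0.08266 kg·m².
Added inertia Σmr² = (0.403)(0.181)² = 0.01320 kg·m²; I_f = 0.08266 + 0.01320 = 0.09586 kg·m².
ω_f = I_p ω_i / I_f = (0.08266)(4.02) / 0.09586 = 3.466 rad/s.
KE_i = ½(0.08266)(4.020 rad/s)² = 0.6679 J; KE_f = ½(0.09586)(3.466)² = 0.5759 J.

energy lost ≈ 0.0920 J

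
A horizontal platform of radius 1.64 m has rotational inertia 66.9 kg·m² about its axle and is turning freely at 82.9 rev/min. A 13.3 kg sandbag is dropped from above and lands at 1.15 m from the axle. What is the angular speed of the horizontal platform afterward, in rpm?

No external torque acts about the axle; L_before = L_after.
Added inertia Σmr² = (13.3)(1.15)² = 17.59 kg·m²; I_f = 66.90 + 17.59 = 84.49 kg·m².
ω_f = I_p ω_i / I_f = (66.90)(82.9) / 84.49 = 65.64 rpm.

ω_f ≈ 65.6 rpm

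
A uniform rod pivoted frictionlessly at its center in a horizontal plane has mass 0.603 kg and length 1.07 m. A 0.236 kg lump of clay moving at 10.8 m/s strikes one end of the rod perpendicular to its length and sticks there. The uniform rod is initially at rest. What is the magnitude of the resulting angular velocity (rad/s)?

|ω_f| ≈ 10.9 rad/s

The axle reaction passes through the pivot and exerts no torque about it; angular momentum about the pivot is conserved through the impact.
I_p = (1/12)(0.603)(1.07)² = 0.05753 kg·m². Taking the sense of the lump of clay's angular momentum as positive, L_{lump} = m v R = (0.236)(10.8)(1.07/2) = 1.364 kg·m²/s.
L_i = 0 + 1.364 = 1.364 kg·m²/s.
After sticking, I_f = I_p + m R² = 0.05753 + (0.236)(1.07/2)² = 0.1251 kg·m².
ω_f = L_i / I_f = 1.364 / 0.1251 = 10.90 rad/s.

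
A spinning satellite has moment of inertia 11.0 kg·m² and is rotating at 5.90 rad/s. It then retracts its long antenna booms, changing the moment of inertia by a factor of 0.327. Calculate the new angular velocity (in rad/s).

No external torque acts about the spin axis, so angular momentum is conserved.
I₂ = 0.327 × 11.0 = 3.597 kg·m².
ω₂ = I₁ω₁ / I₂ = (11.00)(5.90 rad/s) / (3.597) = 18.04 rad/s.

ω₂ ≈ 18.0 rad/s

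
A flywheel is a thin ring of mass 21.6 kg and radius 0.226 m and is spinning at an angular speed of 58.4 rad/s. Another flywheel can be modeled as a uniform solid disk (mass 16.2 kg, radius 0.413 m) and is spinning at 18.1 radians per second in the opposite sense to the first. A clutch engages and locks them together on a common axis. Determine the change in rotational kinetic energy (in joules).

ΔKE ≈ -1790 J

No external torque acts about the common axis, so total angular momentum is conserved.
Moments of inertia: I_A = (21.6)(0.226)² = 1.103 kg·m²; I_B = ½(16.2)(0.413)² = 1.382 kg·m².
Taking A's sense as positive: L = (1.103)(58.4) − (1.382)(18.1) = 39.42 kg·m²·rad/s.
Combined I = 1.103 + 1.382 = 2.485 kg·m².
ω_f = L / I = 39.42 / 2.485 = 15.87 rad/s.
KE_i = ½ΣIω² = 2108 J; KE_f = ½(2.485)(15.87)² = 312.7 J.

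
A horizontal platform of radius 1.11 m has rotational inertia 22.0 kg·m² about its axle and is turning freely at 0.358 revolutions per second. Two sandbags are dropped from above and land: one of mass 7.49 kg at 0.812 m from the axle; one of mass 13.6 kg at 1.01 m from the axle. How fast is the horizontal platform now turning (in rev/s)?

No external torque acts about the axle; L_before = L_after.
Added inertia Σmr² = (7.49)(0.812)² + (13.6)(1.01)² = 18.81 kg·m²; I_f = 22.00 + 18.81 = 40.81 kg·m².
ω_f = I_p ω_i / I_f = (22.00)(0.358) / 40.81 = 0.1930 rev/s.

ω_f ≈ 0.193 rev/s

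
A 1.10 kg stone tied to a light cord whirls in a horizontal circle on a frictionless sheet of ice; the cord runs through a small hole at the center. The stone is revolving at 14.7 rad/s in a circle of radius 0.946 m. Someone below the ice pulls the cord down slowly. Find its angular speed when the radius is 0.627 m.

The constraining force is radial, so m r² ω about the center is conserved.
ω₂ = ω₁ (r₁/r₂)² = (14.7)(0.946/0.627)² = 33.46 rad/s.

ω₂ ≈ 33.5 rad/s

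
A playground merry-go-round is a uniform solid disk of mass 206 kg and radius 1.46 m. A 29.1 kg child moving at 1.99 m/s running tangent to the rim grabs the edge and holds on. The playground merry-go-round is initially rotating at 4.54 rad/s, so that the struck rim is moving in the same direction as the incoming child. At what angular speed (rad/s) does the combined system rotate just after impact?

|ω_f| ≈ 3.84 rad/s

The axle reaction passes through the axle and exerts no torque about it; angular momentum about the axle is conserved through the impact.
I_p = ½(206)(1.46)² = 219.6 kg·m². Taking the sense of the child's angular momentum as positive, L_{child} = m v R = (29.1)(1.99)(1.46) = 84.55 kg·m²/s.
L_i = +I_p ω_p + m v R = +(219.6)(4.54) + 84.55 = 1081 kg·m²/s.
After sticking, I_f = I_p + m R² = 219.6 + (29.1)(1.46)² = 281.6 kg·m².
ω_f = L_i / I_f = 1081 / 281.6 = 3.840 rad/s.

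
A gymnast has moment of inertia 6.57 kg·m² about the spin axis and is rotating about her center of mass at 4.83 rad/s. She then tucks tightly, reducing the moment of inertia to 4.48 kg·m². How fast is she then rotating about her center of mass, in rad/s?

Angular momentum about the spin axis is conserved since the torque about it is zero.
ω₂ = I₁ω₁ / I₂ = (6.570)(4.83 rad/s) / (4.480) = 7.083 rad/s.

ω₂ ≈ 7.08 rad/s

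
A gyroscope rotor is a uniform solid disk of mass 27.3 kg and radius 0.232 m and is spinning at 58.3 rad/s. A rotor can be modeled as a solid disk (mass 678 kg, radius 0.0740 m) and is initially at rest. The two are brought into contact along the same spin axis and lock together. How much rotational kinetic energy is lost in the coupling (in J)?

The coupling torques are internal; angular momentum about the shared axis is conserved.
Moments of inertia: I_A = ½(27.3)(0.232)² = 0.7347 kg·m²; I_B = ½(678)(0.0740)² = 1.856 kg·m².
Taking A's sense as positive: L = (0.7347)(58.3) = 42.83 kg·m²·rad/s.
Combined I = 0.7347 + 1.856 = 2.591 kg·m².
ω_f = L / I = 42.83 / 2.591 = 16.53 rad/s.
KE_i = ½ΣIω² = 1249 J; KE_f = ½(2.591)(16.53)² = 354.0 J.

ΔKE lost ≈ 895 J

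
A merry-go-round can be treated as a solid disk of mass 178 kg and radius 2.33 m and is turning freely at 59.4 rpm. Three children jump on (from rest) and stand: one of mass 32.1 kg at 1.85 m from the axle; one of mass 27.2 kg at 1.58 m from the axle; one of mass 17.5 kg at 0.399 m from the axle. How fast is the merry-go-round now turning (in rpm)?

No external torque acts about the axle; L_before = L_after.
I_p = ½(178)(2.33)² = 483.2 kg·m².
Added inertia Σmr² = (32.1)(1.85)² + (27.2)(1.58)² + (17.5)(0.399)² = 180.6 kg·m²; I_f = 483.2 + 180.6 = 663.7 kg·m².
ω_f = I_p ω_i / I_f = (483.2)(59.4) / 663.7 = 43.24 rpm.

ω_f ≈ 43.2 rpm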